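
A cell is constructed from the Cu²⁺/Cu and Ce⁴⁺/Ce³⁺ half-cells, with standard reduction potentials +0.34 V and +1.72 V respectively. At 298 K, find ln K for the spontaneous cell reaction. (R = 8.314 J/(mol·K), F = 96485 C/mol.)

ln K = 107.5

E°_cell = +1.72 − (+0.34) = 1.38 V, with n = 2 electrons transferred.
At equilibrium E = 0, so the Nernst equation gives ln K = nFE°/RT = (2)(96485)(1.38)/((8.314)(298)) = 107.48.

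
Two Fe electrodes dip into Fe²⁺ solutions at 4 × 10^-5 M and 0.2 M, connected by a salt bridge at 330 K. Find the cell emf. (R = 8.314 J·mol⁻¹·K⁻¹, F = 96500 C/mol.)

0.12 V

Both half-cells are Fe²⁺/Fe, so E°_cell = 0. The concentrated side is the cathode; the cell reaction moves Fe²⁺ from high to low concentration with n = 2.
Q = [Fe²⁺]_dilute/[Fe²⁺]_conc = 4 × 10^-5/0.2 = 2 × 10^-4.
E = 0 − (RT/nF) ln Q = −((8.314×330)/(2×96500))(-8.517) = 0.1211 V.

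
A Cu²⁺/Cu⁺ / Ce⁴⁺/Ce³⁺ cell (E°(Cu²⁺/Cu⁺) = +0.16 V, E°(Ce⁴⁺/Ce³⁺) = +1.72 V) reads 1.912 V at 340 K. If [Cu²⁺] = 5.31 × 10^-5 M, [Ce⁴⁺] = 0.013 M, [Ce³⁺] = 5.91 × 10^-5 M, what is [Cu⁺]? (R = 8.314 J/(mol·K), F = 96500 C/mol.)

From the Nernst equation, ln Q = nF(E° − E)/RT = 1×96500×(1.56 − 1.912)/(8.314×340) = -12.017, so Q = 6.04 × 10^-6.
With Q = [Cu²⁺]·[Ce³⁺]/([Cu⁺]·[Ce⁴⁺]) and the known concentrations, [Cu⁺] in the denominator gives [Cu⁺] = 0.04 M.

0.04 M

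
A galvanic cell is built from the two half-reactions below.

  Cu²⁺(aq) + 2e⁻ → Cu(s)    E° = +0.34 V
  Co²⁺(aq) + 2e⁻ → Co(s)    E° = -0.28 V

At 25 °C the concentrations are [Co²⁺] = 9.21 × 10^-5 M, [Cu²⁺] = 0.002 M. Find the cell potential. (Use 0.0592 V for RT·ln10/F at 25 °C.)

The Cu²⁺/Cu couple has the higher reduction potential and acts as the cathode, so E°_cell = +0.34 − (-0.28) = 0.62 V.
Balancing electrons gives n = 2; the reaction quotient is Q = [Co²⁺]/[Cu²⁺] = 0.0460.
At 25 °C, E = E° − (0.0592/n) log Q = 0.62 − (0.0592/2)(-1.337) = 0.620 + 0.040 = 0.660 V.

0.660 V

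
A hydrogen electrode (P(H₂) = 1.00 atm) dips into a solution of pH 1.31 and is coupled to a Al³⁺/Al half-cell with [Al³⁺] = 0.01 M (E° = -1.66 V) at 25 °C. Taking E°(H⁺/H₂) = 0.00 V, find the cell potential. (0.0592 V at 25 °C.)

1.62 V

The hydrogen couple is the cathode, so E°_cell = 1.66 V; n = 6.
[H⁺] = 10^(−1.31) = 0.049 M, and Q = [Al³⁺]^2·P(H₂)^3 / [H⁺]^6 = 7240.
E = E° − (0.0592/6) log Q = 1.66 − (0.0592/6)(3.860) = 1.622 V.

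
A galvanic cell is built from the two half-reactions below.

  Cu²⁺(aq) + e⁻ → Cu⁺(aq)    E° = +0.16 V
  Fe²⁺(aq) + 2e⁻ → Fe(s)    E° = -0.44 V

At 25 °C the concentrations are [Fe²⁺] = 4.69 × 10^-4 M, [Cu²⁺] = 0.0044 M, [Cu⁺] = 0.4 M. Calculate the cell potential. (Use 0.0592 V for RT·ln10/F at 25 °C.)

0.583 V

The Cu²⁺/Cu⁺ couple has the higher reduction potential and acts as the cathode, so E°_cell = +0.16 − (-0.44) = 0.60 V.
Balancing electrons gives n = 2; the reaction quotient is Q = [Fe²⁺]·[Cu⁺]^2/[Cu²⁺]^2 = 3.88.
At 25 °C, E = E° − (0.0592/n) log Q = 0.60 − (0.0592/2)(0.588) = 0.600 − 0.017 = 0.583 V.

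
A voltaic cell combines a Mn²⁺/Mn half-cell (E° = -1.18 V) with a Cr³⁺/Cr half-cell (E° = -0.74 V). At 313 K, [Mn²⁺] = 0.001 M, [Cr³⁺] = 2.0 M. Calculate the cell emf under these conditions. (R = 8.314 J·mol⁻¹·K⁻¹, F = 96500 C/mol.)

The Cr³⁺/Cr couple has the higher reduction potential and acts as the cathode, so E°_cell = -0.74 − (-1.18) = 0.44 V.
Balancing electrons gives n = 6; the reaction quotient is Q = [Mn²⁺]^3/[Cr³⁺]^2 = 2.5 × 10^-10.
E = E° − (RT/nF) ln Q = 0.44 − (8.314×313)/(6×96500) × (-22.110) = 0.440 + 0.099 = 0.539 V.

0.539 V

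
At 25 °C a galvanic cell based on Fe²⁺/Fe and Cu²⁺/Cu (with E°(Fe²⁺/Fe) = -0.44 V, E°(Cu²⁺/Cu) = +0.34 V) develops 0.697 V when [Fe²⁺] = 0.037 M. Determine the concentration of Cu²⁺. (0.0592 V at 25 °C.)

From the Nernst equation, log Q = n(E° − E)/0.0592 = 2(0.78 − 0.697)/0.0592 = 2.804, so Q = 637.
With Q = [Fe²⁺]/[Cu²⁺] and the known concentrations, [Cu²⁺] in the denominator gives [Cu²⁺] = 5.8 × 10^-5 M.

5.8 × 10^-5 M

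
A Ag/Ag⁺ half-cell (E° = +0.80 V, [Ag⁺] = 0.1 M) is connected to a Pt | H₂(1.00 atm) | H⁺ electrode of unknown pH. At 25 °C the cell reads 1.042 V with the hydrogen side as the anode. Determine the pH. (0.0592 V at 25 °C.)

pH = 5.09

E°_cell = 0.80 V and n = 2.
log Q = n(E° − E)/0.0592 = 2×(0.80 − 1.042)/0.0592 = -8.176.
With Q = [H⁺]^2 / ([Ag⁺]^2·P(H₂)), solving for [H⁺] gives log[H⁺] = -5.088, so pH = 5.09.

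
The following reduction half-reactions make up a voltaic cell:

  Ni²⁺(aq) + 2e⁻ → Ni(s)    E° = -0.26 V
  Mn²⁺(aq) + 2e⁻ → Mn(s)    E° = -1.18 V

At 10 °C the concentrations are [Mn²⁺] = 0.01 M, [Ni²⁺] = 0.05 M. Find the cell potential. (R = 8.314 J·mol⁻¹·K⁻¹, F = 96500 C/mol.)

0.940 V

The Ni²⁺/Ni couple has the higher reduction potential and acts as the cathode, so E°_cell = -0.26 − (-1.18) = 0.92 V.
Balancing electrons gives n = 2; the reaction quotient is Q = [Mn²⁺]/[Ni²⁺] = 0.200.
E = E° − (RT/nF) ln Q = 0.92 − (8.314×283)/(2×96500) × (-1.609) = 0.920 + 0.020 = 0.940 V.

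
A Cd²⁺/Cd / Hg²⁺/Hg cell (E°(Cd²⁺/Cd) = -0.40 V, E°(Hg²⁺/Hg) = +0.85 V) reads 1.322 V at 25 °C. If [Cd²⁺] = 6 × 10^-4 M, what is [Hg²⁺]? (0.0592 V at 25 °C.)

0.16 M

From the Nernst equation, log Q = n(E° − E)/0.0592 = 2(1.25 − 1.322)/0.0592 = -2.432, so Q = 0.00369.
With Q = [Cd²⁺]/[Hg²⁺] and the known concentrations, [Hg²⁺] in the denominator gives [Hg²⁺] = 0.16 M.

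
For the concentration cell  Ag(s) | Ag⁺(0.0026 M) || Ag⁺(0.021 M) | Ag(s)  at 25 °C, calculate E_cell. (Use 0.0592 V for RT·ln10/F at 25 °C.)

Both half-cells are Ag⁺/Ag, so E°_cell = 0. The concentrated side is the cathode; the cell reaction moves Ag⁺ from high to low concentration with n = 1.
Q = [Ag⁺]_dilute/[Ag⁺]_conc = 0.0026/0.021 = 0.124.
E = 0 − (0.0592/1) log Q = −(0.0592/1)(-0.907) = 0.0537 V.

0.054 V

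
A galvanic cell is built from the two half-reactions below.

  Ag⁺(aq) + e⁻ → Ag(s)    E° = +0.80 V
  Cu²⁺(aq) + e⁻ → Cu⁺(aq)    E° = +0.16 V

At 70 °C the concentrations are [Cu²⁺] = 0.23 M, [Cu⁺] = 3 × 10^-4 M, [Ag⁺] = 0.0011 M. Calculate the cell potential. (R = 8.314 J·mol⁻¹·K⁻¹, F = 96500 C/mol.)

0.242 V

The Ag⁺/Ag couple has the higher reduction potential and acts as the cathode, so E°_cell = +0.80 − (+0.16) = 0.64 V.
Balancing electrons gives n = 1; the reaction quotient is Q = [Cu²⁺]/([Cu⁺]·[Ag⁺]) = 6.97 × 10^5.
E = E° − (RT/nF) ln Q = 0.64 − (8.314×343)/(1×96500) × (13.454) = 0.640 − 0.398 = 0.242 V.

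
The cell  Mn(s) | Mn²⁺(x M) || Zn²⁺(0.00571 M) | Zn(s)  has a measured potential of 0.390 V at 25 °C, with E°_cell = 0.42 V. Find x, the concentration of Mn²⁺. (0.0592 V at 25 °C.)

From the Nernst equation, log Q = n(E° − E)/0.0592 = 2(0.42 − 0.390)/0.0592 = 1.014, so Q = 10.3.
With Q = [Mn²⁺]/[Zn²⁺] and the known concentrations, [Mn²⁺] in the numerator gives [Mn²⁺] = 0.059 M.

0.059 M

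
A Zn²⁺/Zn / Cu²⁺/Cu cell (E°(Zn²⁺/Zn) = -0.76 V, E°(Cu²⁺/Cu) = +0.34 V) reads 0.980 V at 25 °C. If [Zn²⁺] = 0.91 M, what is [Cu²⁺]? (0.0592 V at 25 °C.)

8 × 10^-5 M

From the Nernst equation, log Q = n(E° − E)/0.0592 = 2(1.10 − 0.980)/0.0592 = 4.054, so Q = 1.13 × 10^4.
With Q = [Zn²⁺]/[Cu²⁺] and the known concentrations, [Cu²⁺] in the denominator gives [Cu²⁺] = 8 × 10^-5 M.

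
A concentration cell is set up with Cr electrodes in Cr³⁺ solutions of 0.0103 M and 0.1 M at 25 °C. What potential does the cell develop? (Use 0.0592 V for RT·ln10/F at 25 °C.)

Both half-cells are Cr³⁺/Cr, so E°_cell = 0. The concentrated side is the cathode; the cell reaction moves Cr³⁺ from high to low concentration with n = 3.
Q = [Cr³⁺]_dilute/[Cr³⁺]_conc = 0.0103/0.1 = 0.103.
E = 0 − (0.0592/3) log Q = −(0.0592/3)(-0.987) = 0.0195 V.

0.019 V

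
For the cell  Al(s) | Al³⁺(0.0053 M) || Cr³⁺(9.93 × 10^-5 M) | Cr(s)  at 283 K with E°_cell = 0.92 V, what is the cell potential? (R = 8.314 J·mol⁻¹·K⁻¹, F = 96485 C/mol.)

Balancing electrons gives n = 3; the reaction quotient is Q = [Al³⁺]/[Cr³⁺] = 53.4.
E = E° − (RT/nF) ln Q = 0.92 − (8.314×283)/(3×96485) × (3.977) = 0.920 − 0.032 = 0.888 V.

0.888 V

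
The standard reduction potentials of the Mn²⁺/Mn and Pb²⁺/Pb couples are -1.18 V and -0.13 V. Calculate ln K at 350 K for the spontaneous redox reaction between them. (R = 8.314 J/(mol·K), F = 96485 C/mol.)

ln K = 69.6

E°_cell = -0.13 − (-1.18) = 1.05 V, with n = 2 electrons transferred.
At equilibrium E = 0, so the Nernst equation gives ln K = nFE°/RT = (2)(96485)(1.05)/((8.314)(350)) = 69.63.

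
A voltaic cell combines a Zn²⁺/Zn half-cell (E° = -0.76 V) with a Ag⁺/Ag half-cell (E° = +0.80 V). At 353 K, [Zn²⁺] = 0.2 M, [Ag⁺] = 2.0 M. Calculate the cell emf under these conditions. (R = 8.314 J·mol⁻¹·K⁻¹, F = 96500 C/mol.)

1.61 V

The Ag⁺/Ag couple has the higher reduction potential and acts as the cathode, so E°_cell = +0.80 − (-0.76) = 1.56 V.
Balancing electrons gives n = 2; the reaction quotient is Q = [Zn²⁺]/[Ag⁺]^2 = 0.0500.
E = E° − (RT/nF) ln Q = 1.56 − (8.314×353)/(2×96500) × (-2.996) = 1.560 + 0.046 = 1.606 V.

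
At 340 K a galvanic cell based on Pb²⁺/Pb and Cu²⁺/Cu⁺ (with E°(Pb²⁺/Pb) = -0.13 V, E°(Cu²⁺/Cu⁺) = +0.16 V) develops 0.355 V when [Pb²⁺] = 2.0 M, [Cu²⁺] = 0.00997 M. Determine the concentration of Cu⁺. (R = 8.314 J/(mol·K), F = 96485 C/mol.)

7.7 × 10^-4 M

From the Nernst equation, ln Q = nF(E° − E)/RT = 2×96485×(0.29 − 0.355)/(8.314×340) = -4.437, so Q = 0.0118.
With Q = [Pb²⁺]·[Cu⁺]^2/[Cu²⁺]^2 and the known concentrations, [Cu⁺]^2 in the numerator gives [Cu⁺] = 7.7 × 10^-4 M.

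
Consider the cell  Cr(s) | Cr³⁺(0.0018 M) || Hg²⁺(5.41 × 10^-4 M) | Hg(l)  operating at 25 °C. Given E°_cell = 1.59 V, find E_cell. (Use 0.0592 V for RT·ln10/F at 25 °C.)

1.55 V

Balancing electrons gives n = 6; the reaction quotient is Q = [Cr³⁺]^2/[Hg²⁺]^3 = 2.05 × 10^4.
At 25 °C, E = E° − (0.0592/n) log Q = 1.59 − (0.0592/6)(4.311) = 1.590 − 0.043 = 1.547 V.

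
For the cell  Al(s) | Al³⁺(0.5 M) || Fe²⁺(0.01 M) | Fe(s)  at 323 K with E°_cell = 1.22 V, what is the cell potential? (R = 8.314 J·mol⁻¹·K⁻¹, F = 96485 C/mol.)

Balancing electrons gives n = 6; the reaction quotient is Q = [Al³⁺]^2/[Fe²⁺]^3 = 2.5 × 10^5.
E = E° − (RT/nF) ln Q = 1.22 − (8.314×323)/(6×96485) × (12.429) = 1.220 − 0.058 = 1.162 V.

1.16 V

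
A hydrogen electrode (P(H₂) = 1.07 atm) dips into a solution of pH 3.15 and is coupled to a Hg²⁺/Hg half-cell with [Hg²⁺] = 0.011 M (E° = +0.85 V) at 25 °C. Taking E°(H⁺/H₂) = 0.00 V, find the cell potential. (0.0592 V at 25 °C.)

0.98 V

The Hg²⁺/Hg couple is the cathode, so E°_cell = 0.85 V; n = 2.
[H⁺] = 10^(−3.15) = 7.1 × 10^-4 M, and Q = [H⁺]^2 / ([Hg²⁺]·P(H₂)) = 4.26 × 10^-5.
E = E° − (0.0592/2) log Q = 0.85 − (0.0592/2)(-4.371) = 0.979 V.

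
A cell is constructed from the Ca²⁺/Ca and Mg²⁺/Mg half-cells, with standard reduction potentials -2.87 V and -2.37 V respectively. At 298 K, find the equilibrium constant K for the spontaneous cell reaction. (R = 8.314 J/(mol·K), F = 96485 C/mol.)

E°_cell = -2.37 − (-2.87) = 0.50 V, with n = 2 electrons transferred.
At equilibrium E = 0, so the Nernst equation gives ln K = nFE°/RT = (2)(96485)(0.50)/((8.314)(298)) = 38.94.
K = e^38.94 = 8.2 × 10^16.

8.2 × 10^16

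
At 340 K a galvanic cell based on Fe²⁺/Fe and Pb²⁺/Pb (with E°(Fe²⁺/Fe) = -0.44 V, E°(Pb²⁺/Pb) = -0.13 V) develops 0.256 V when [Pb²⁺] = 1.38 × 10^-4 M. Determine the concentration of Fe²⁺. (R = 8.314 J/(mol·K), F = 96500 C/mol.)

From the Nernst equation, ln Q = nF(E° − E)/RT = 2×96500×(0.31 − 0.256)/(8.314×340) = 3.687, so Q = 39.9.
With Q = [Fe²⁺]/[Pb²⁺] and the known concentrations, [Fe²⁺] in the numerator gives [Fe²⁺] = 0.0055 M.

0.0055 M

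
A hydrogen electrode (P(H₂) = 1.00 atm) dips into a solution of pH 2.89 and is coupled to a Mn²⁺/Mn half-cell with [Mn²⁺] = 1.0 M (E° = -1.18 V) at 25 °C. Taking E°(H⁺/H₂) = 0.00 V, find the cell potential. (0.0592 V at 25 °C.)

1.01 V

The hydrogen couple is the cathode, so E°_cell = 1.18 V; n = 2.
[H⁺] = 10^(−2.89) = 0.0013 M, and Q = [Mn²⁺]·P(H₂) / [H⁺]^2 = 6.03 × 10^5.
E = E° − (0.0592/2) log Q = 1.18 − (0.0592/2)(5.780) = 1.009 V.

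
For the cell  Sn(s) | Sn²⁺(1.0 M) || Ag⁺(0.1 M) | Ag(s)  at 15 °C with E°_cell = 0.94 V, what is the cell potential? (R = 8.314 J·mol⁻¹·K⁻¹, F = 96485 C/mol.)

0.883 V

Balancing electrons gives n = 2; the reaction quotient is Q = [Sn²⁺]/[Ag⁺]^2 = 100.
E = E° − (RT/nF) ln Q = 0.94 − (8.314×288)/(2×96485) × (4.605) = 0.940 − 0.057 = 0.883 V.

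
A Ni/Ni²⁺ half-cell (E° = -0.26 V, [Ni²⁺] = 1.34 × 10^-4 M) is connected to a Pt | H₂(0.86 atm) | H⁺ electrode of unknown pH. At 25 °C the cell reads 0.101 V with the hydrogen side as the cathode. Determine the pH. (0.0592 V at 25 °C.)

E°_cell = 0.26 V and n = 2.
log Q = n(E° − E)/0.0592 = 2×(0.26 − 0.101)/0.0592 = 5.372.
With Q = [Ni²⁺]·P(H₂) / [H⁺]^2, solving for [H⁺] gives log[H⁺] = -4.655, so pH = 4.66.

pH = 4.66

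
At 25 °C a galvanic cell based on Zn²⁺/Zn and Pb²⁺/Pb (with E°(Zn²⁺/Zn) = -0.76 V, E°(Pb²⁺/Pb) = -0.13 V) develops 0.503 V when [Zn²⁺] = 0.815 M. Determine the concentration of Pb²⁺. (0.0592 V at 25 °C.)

4.2 × 10^-5 M

From the Nernst equation, log Q = n(E° − E)/0.0592 = 2(0.63 − 0.503)/0.0592 = 4.291, so Q = 1.95 × 10^4.
With Q = [Zn²⁺]/[Pb²⁺] and the known concentrations, [Pb²⁺] in the denominator gives [Pb²⁺] = 4.2 × 10^-5 M.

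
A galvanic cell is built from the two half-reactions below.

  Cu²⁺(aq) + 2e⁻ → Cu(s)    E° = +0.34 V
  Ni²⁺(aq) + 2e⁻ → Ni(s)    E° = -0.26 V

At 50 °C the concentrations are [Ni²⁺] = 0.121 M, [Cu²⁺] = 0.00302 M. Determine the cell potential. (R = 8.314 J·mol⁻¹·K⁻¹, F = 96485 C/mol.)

0.549 V

The Cu²⁺/Cu couple has the higher reduction potential and acts as the cathode, so E°_cell = +0.34 − (-0.26) = 0.60 V.
Balancing electrons gives n = 2; the reaction quotient is Q = [Ni²⁺]/[Cu²⁺] = 40.1.
E = E° − (RT/nF) ln Q = 0.60 − (8.314×323)/(2×96485) × (3.691) = 0.600 − 0.051 = 0.549 V.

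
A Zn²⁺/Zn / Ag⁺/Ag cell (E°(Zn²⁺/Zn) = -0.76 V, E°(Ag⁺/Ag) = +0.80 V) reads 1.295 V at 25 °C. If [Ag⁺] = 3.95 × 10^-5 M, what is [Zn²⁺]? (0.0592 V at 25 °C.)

From the Nernst equation, log Q = n(E° − E)/0.0592 = 2(1.56 − 1.295)/0.0592 = 8.953, so Q = 8.97 × 10^8.
With Q = [Zn²⁺]/[Ag⁺]^2 and the known concentrations, [Zn²⁺] in the numerator gives [Zn²⁺] = 1.4 M.

1.4 M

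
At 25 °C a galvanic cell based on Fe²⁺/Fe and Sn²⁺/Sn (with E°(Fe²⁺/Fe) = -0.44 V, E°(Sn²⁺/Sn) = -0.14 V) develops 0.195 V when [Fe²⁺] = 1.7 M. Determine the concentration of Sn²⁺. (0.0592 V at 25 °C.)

4.8 × 10^-4 M

From the Nernst equation, log Q = n(E° − E)/0.0592 = 2(0.30 − 0.195)/0.0592 = 3.547, so Q = 3530.
With Q = [Fe²⁺]/[Sn²⁺] and the known concentrations, [Sn²⁺] in the denominator gives [Sn²⁺] = 4.8 × 10^-4 M.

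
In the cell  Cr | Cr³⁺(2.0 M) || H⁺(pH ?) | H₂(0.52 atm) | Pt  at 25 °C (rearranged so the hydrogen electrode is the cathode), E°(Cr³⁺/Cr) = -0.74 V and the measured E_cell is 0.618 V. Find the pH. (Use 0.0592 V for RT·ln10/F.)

E°_cell = 0.74 V and n = 6.
log Q = n(E° − E)/0.0592 = 6×(0.74 − 0.618)/0.0592 = 12.365.
With Q = [Cr³⁺]^2·P(H₂)^3 / [H⁺]^6, solving for [H⁺] gives log[H⁺] = -2.102, so pH = 2.10.

pH = 2.10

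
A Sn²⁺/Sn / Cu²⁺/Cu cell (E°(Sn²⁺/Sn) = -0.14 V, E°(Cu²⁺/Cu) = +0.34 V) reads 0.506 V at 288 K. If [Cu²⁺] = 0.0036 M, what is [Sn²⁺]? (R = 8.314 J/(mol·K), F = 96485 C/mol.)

From the Nernst equation, ln Q = nF(E° − E)/RT = 2×96485×(0.48 − 0.506)/(8.314×288) = -2.095, so Q = 0.123.
With Q = [Sn²⁺]/[Cu²⁺] and the known concentrations, [Sn²⁺] in the numerator gives [Sn²⁺] = 4.4 × 10^-4 M.

4.4 × 10^-4 M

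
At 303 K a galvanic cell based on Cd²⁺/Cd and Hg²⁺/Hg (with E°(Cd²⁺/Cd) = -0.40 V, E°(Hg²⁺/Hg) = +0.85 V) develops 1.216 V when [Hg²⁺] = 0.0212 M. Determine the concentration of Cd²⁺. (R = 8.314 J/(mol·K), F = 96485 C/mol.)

From the Nernst equation, ln Q = nF(E° − E)/RT = 2×96485×(1.25 − 1.216)/(8.314×303) = 2.604, so Q = 13.5.
With Q = [Cd²⁺]/[Hg²⁺] and the known concentrations, [Cd²⁺] in the numerator gives [Cd²⁺] = 0.29 M.

0.29 M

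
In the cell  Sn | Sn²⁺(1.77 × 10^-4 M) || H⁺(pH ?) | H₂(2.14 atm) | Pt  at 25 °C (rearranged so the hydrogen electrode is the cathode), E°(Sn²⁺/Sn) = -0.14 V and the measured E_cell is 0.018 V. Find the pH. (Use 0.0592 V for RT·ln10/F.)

E°_cell = 0.14 V and n = 2.
log Q = n(E° − E)/0.0592 = 2×(0.14 − 0.018)/0.0592 = 4.122.
With Q = [Sn²⁺]·P(H₂) / [H⁺]^2, solving for [H⁺] gives log[H⁺] = -3.772, so pH = 3.77.

pH = 3.77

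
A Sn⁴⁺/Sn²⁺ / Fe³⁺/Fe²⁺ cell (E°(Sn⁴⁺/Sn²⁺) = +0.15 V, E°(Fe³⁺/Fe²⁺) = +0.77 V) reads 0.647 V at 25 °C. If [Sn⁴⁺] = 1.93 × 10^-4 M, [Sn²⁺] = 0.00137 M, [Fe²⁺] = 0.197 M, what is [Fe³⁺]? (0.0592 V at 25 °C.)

0.21 M

From the Nernst equation, log Q = n(E° − E)/0.0592 = 2(0.62 − 0.647)/0.0592 = -0.912, so Q = 0.122.
With Q = [Sn⁴⁺]·[Fe²⁺]^2/([Sn²⁺]·[Fe³⁺]^2) and the known concentrations, [Fe³⁺]^2 in the denominator gives [Fe³⁺] = 0.21 M.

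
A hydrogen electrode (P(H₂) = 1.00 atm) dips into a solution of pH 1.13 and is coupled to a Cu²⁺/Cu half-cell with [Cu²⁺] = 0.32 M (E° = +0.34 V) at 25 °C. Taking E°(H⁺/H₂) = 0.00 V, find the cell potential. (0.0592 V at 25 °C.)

0.39 V

The Cu²⁺/Cu couple is the cathode, so E°_cell = 0.34 V; n = 2.
[H⁺] = 10^(−1.13) = 0.074 M, and Q = [H⁺]^2 / ([Cu²⁺]·P(H₂)) = 0.0172.
E = E° − (0.0592/2) log Q = 0.34 − (0.0592/2)(-1.765) = 0.392 V.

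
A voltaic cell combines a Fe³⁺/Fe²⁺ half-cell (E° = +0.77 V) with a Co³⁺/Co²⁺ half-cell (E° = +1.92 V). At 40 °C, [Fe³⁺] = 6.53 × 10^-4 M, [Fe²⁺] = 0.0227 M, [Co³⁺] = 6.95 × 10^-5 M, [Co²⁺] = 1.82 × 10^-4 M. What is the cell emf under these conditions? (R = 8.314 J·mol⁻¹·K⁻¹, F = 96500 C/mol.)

The Co³⁺/Co²⁺ couple has the higher reduction potential and acts as the cathode, so E°_cell = +1.92 − (+0.77) = 1.15 V.
Balancing electrons gives n = 1; the reaction quotient is Q = [Fe³⁺]·[Co²⁺]/([Fe²⁺]·[Co³⁺]) = 0.0753.
E = E° − (RT/nF) ln Q = 1.15 − (8.314×313)/(1×96500) × (-2.586) = 1.150 + 0.070 = 1.220 V.

1.22 V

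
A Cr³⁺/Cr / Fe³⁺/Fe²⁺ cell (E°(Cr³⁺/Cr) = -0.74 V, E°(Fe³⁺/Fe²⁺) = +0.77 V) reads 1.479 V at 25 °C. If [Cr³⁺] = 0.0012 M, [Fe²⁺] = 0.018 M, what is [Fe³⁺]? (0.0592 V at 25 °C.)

From the Nernst equation, log Q = n(E° − E)/0.0592 = 3(1.51 − 1.479)/0.0592 = 1.571, so Q = 37.2.
With Q = [Cr³⁺]·[Fe²⁺]^3/[Fe³⁺]^3 and the known concentrations, [Fe³⁺]^3 in the denominator gives [Fe³⁺] = 5.7 × 10^-4 M.

5.7 × 10^-4 M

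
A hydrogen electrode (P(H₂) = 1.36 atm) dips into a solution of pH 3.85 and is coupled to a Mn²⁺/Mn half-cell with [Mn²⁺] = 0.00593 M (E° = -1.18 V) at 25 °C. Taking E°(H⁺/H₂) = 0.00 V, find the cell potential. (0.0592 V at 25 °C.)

The hydrogen couple is the cathode, so E°_cell = 1.18 V; n = 2.
[H⁺] = 10^(−3.85) = 1.4 × 10^-4 M, and Q = [Mn²⁺]·P(H₂) / [H⁺]^2 = 4.04 × 10^5.
E = E° − (0.0592/2) log Q = 1.18 − (0.0592/2)(5.607) = 1.014 V.

1.01 V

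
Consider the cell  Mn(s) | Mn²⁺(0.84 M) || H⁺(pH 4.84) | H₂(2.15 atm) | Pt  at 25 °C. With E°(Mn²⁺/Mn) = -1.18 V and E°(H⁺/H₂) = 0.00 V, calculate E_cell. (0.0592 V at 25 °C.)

The hydrogen couple is the cathode, so E°_cell = 1.18 V; n = 2.
[H⁺] = 10^(−4.84) = 1.4 × 10^-5 M, and Q = [Mn²⁺]·P(H₂) / [H⁺]^2 = 8.64 × 10^9.
E = E° − (0.0592/2) log Q = 1.18 − (0.0592/2)(9.937) = 0.886 V.

0.89 V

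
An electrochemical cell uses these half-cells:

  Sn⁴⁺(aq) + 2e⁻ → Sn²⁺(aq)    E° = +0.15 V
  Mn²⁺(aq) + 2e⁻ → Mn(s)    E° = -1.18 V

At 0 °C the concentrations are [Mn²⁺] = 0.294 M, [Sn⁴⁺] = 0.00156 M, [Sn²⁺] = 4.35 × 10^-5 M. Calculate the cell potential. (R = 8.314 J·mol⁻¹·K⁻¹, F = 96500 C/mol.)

1.39 V

The Sn⁴⁺/Sn²⁺ couple has the higher reduction potential and acts as the cathode, so E°_cell = +0.15 − (-1.18) = 1.33 V.
Balancing electrons gives n = 2; the reaction quotient is Q = [Mn²⁺]·[Sn²⁺]/[Sn⁴⁺] = 0.00820.
E = E° − (RT/nF) ln Q = 1.33 − (8.314×273)/(2×96500) × (-4.804) = 1.330 + 0.056 = 1.386 V.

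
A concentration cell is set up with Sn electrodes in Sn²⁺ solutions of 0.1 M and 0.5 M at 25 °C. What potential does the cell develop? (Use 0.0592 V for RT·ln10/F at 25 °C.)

0.021 V

Both half-cells are Sn²⁺/Sn, so E°_cell = 0. The concentrated side is the cathode; the cell reaction moves Sn²⁺ from high to low concentration with n = 2.
Q = [Sn²⁺]_dilute/[Sn²⁺]_conc = 0.1/0.5 = 0.200.
E = 0 − (0.0592/2) log Q = −(0.0592/2)(-0.699) = 0.0207 V.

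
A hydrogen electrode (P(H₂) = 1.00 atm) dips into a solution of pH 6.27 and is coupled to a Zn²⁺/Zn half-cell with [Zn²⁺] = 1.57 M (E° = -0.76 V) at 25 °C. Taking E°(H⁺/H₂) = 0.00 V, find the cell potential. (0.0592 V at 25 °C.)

The hydrogen couple is the cathode, so E°_cell = 0.76 V; n = 2.
[H⁺] = 10^(−6.27) = 5.4 × 10^-7 M, and Q = [Zn²⁺]·P(H₂) / [H⁺]^2 = 5.44 × 10^12.
E = E° − (0.0592/2) log Q = 0.76 − (0.0592/2)(12.736) = 0.383 V.

0.38 V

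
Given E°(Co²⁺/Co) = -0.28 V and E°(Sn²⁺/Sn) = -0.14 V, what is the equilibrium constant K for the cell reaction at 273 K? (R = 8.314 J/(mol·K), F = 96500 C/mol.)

E°_cell = -0.14 − (-0.28) = 0.14 V, with n = 2 electrons transferred.
At equilibrium E = 0, so the Nernst equation gives ln K = nFE°/RT = (2)(96500)(0.14)/((8.314)(273)) = 11.90.
K = e^11.90 = 1.5 × 10^5.

1.5 × 10^5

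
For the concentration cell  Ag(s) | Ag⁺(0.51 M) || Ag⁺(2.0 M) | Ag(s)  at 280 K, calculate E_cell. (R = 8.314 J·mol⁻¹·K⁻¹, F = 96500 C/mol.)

0.033 V

Both half-cells are Ag⁺/Ag, so E°_cell = 0. The concentrated side is the cathode; the cell reaction moves Ag⁺ from high to low concentration with n = 1.
Q = [Ag⁺]_dilute/[Ag⁺]_conc = 0.51/2.0 = 0.255.
E = 0 − (RT/nF) ln Q = −((8.314×280)/(1×96500))(-1.366) = 0.0330 V.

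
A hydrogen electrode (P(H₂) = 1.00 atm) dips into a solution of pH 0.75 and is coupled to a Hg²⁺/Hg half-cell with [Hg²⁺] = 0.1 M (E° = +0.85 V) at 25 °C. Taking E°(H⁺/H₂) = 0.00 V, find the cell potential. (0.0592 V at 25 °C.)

0.86 V

The Hg²⁺/Hg couple is the cathode, so E°_cell = 0.85 V; n = 2.
[H⁺] = 10^(−0.75) = 0.18 M, and Q = [H⁺]^2 / ([Hg²⁺]·P(H₂)) = 0.316.
E = E° − (0.0592/2) log Q = 0.85 − (0.0592/2)(-0.500) = 0.865 V.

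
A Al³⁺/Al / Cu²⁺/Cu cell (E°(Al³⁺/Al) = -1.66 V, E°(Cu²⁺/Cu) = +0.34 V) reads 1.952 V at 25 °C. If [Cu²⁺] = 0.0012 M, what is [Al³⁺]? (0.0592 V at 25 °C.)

0.011 M

From the Nernst equation, log Q = n(E° − E)/0.0592 = 6(2.00 − 1.952)/0.0592 = 4.865, so Q = 7.33 × 10^4.
With Q = [Al³⁺]^2/[Cu²⁺]^3 and the known concentrations, [Al³⁺]^2 in the numerator gives [Al³⁺] = 0.011 M.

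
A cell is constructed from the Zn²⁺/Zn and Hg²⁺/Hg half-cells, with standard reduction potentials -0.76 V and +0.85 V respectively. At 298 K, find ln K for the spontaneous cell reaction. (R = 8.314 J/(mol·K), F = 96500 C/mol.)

ln K = 125.4

E°_cell = +0.85 − (-0.76) = 1.61 V, with n = 2 electrons transferred.
At equilibrium E = 0, so the Nernst equation gives ln K = nFE°/RT = (2)(96500)(1.61)/((8.314)(298)) = 125.42.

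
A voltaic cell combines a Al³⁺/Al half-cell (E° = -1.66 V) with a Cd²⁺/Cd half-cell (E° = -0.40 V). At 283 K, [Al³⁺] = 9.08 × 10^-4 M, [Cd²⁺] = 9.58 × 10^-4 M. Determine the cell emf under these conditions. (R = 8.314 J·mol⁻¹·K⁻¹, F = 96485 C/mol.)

The Cd²⁺/Cd couple has the higher reduction potential and acts as the cathode, so E°_cell = -0.40 − (-1.66) = 1.26 V.
Balancing electrons gives n = 6; the reaction quotient is Q = [Al³⁺]^2/[Cd²⁺]^3 = 938.
E = E° − (RT/nF) ln Q = 1.26 − (8.314×283)/(6×96485) × (6.843) = 1.260 − 0.028 = 1.232 V.

1.23 V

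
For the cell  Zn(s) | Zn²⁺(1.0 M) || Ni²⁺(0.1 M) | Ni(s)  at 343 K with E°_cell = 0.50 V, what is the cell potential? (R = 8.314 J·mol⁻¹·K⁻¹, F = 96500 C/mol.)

Balancing electrons gives n = 2; the reaction quotient is Q = [Zn²⁺]/[Ni²⁺] = 10.0.
E = E° − (RT/nF) ln Q = 0.50 − (8.314×343)/(2×96500) × (2.303) = 0.500 − 0.034 = 0.466 V.

0.466 V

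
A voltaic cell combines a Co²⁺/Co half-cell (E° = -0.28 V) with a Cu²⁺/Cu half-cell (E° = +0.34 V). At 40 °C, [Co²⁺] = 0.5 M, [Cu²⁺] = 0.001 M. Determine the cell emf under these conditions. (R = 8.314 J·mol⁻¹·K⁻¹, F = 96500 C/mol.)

The Cu²⁺/Cu couple has the higher reduction potential and acts as the cathode, so E°_cell = +0.34 − (-0.28) = 0.62 V.
Balancing electrons gives n = 2; the reaction quotient is Q = [Co²⁺]/[Cu²⁺] = 500.
E = E° − (RT/nF) ln Q = 0.62 − (8.314×313)/(2×96500) × (6.215) = 0.620 − 0.084 = 0.536 V.

0.536 V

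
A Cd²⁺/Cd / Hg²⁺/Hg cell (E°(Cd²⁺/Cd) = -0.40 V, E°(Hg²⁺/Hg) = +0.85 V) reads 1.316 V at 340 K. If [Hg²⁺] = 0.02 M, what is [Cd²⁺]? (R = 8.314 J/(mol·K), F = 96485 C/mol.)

From the Nernst equation, ln Q = nF(E° − E)/RT = 2×96485×(1.25 − 1.316)/(8.314×340) = -4.506, so Q = 0.0110.
With Q = [Cd²⁺]/[Hg²⁺] and the known concentrations, [Cd²⁺] in the numerator gives [Cd²⁺] = 2.2 × 10^-4 M.

2.2 × 10^-4 M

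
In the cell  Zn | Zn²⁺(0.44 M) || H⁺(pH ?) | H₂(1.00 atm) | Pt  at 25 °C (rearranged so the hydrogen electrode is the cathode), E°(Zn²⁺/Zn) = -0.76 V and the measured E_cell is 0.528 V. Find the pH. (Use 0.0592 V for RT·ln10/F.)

pH = 4.10

E°_cell = 0.76 V and n = 2.
log Q = n(E° − E)/0.0592 = 2×(0.76 − 0.528)/0.0592 = 7.838.
With Q = [Zn²⁺]·P(H₂) / [H⁺]^2, solving for [H⁺] gives log[H⁺] = -4.097, so pH = 4.10.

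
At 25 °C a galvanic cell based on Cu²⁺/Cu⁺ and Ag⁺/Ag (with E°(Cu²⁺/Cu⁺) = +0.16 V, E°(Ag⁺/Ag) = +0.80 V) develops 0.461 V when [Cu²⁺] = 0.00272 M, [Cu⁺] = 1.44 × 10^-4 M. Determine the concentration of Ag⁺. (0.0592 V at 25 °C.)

From the Nernst equation, log Q = n(E° − E)/0.0592 = 1(0.64 − 0.461)/0.0592 = 3.024, so Q = 1060.
With Q = [Cu²⁺]/([Cu⁺]·[Ag⁺]) and the known concentrations, [Ag⁺] in the denominator gives [Ag⁺] = 0.018 M.

0.018 M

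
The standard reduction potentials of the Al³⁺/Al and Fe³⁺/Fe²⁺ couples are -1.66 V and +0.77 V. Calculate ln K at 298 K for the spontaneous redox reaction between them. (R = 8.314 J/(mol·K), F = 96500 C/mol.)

ln K = 283.9

E°_cell = +0.77 − (-1.66) = 2.43 V, with n = 3 electrons transferred.
At equilibrium E = 0, so the Nernst equation gives ln K = nFE°/RT = (3)(96500)(2.43)/((8.314)(298)) = 283.94.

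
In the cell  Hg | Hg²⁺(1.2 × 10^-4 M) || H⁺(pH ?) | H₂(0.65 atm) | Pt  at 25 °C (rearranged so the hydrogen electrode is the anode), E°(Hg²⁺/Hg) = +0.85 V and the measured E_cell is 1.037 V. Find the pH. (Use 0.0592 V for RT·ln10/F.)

E°_cell = 0.85 V and n = 2.
log Q = n(E° − E)/0.0592 = 2×(0.85 − 1.037)/0.0592 = -6.318.
With Q = [H⁺]^2 / ([Hg²⁺]·P(H₂)), solving for [H⁺] gives log[H⁺] = -5.213, so pH = 5.21.

pH = 5.21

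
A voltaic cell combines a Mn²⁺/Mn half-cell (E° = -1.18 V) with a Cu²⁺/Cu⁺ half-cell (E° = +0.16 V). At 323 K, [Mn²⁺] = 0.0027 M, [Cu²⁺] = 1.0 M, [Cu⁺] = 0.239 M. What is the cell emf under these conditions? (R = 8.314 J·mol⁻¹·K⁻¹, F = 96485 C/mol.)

The Cu²⁺/Cu⁺ couple has the higher reduction potential and acts as the cathode, so E°_cell = +0.16 − (-1.18) = 1.34 V.
Balancing electrons gives n = 2; the reaction quotient is Q = [Mn²⁺]·[Cu⁺]^2/[Cu²⁺]^2 = 1.54 × 10^-4.
E = E° − (RT/nF) ln Q = 1.34 − (8.314×323)/(2×96485) × (-8.777) = 1.340 + 0.122 = 1.462 V.

1.46 V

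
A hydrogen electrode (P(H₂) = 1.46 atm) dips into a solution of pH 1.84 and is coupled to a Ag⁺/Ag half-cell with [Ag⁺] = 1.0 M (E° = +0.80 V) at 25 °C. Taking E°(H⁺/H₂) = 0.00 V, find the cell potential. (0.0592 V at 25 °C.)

The Ag⁺/Ag couple is the cathode, so E°_cell = 0.80 V; n = 2.
[H⁺] = 10^(−1.84) = 0.014 M, and Q = [H⁺]^2 / ([Ag⁺]^2·P(H₂)) = 1.43 × 10^-4.
E = E° − (0.0592/2) log Q = 0.80 − (0.0592/2)(-3.844) = 0.914 V.

0.91 V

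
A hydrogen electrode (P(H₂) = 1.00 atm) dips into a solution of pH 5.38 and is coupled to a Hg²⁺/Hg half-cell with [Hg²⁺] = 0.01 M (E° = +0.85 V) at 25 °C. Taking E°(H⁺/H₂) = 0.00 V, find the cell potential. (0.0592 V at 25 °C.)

1.11 V

The Hg²⁺/Hg couple is the cathode, so E°_cell = 0.85 V; n = 2.
[H⁺] = 10^(−5.38) = 4.2 × 10^-6 M, and Q = [H⁺]^2 / ([Hg²⁺]·P(H₂)) = 1.74 × 10^-9.
E = E° − (0.0592/2) log Q = 0.85 − (0.0592/2)(-8.760) = 1.109 V.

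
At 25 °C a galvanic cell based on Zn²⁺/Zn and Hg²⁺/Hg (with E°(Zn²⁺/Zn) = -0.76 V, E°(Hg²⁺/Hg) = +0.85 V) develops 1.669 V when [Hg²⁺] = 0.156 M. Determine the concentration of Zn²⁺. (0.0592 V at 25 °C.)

From the Nernst equation, log Q = n(E° − E)/0.0592 = 2(1.61 − 1.669)/0.0592 = -1.993, so Q = 0.0102.
With Q = [Zn²⁺]/[Hg²⁺] and the known concentrations, [Zn²⁺] in the numerator gives [Zn²⁺] = 0.0016 M.

0.0016 M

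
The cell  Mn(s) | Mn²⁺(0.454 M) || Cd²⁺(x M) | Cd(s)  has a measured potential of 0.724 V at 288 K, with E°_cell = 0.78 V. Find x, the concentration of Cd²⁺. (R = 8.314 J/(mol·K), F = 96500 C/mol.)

From the Nernst equation, ln Q = nF(E° − E)/RT = 2×96500×(0.78 − 0.724)/(8.314×288) = 4.514, so Q = 91.3.
With Q = [Mn²⁺]/[Cd²⁺] and the known concentrations, [Cd²⁺] in the denominator gives [Cd²⁺] = 0.005 M.

0.005 M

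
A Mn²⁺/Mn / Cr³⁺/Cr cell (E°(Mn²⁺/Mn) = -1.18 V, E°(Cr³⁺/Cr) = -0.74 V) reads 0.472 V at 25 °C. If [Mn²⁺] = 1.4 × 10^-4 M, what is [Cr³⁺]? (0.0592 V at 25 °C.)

From the Nernst equation, log Q = n(E° − E)/0.0592 = 6(0.44 − 0.472)/0.0592 = -3.243, so Q = 5.71 × 10^-4.
With Q = [Mn²⁺]^3/[Cr³⁺]^2 and the known concentrations, [Cr³⁺]^2 in the denominator gives [Cr³⁺] = 6.9 × 10^-5 M.

6.9 × 10^-5 M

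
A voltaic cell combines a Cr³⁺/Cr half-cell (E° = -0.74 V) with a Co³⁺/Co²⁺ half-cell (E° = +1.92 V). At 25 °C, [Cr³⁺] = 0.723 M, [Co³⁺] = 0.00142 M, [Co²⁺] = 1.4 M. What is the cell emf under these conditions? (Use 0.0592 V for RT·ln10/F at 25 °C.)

2.49 V

The Co³⁺/Co²⁺ couple has the higher reduction potential and acts as the cathode, so E°_cell = +1.92 − (-0.74) = 2.66 V.
Balancing electrons gives n = 3; the reaction quotient is Q = [Cr³⁺]·[Co²⁺]^3/[Co³⁺]^3 = 6.93 × 10^8.
At 25 °C, E = E° − (0.0592/n) log Q = 2.66 − (0.0592/3)(8.841) = 2.660 − 0.174 = 2.486 V.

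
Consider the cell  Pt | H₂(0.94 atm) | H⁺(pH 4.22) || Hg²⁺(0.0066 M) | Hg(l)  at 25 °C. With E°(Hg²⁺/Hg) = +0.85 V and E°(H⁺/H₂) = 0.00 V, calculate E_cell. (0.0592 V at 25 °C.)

The Hg²⁺/Hg couple is the cathode, so E°_cell = 0.85 V; n = 2.
[H⁺] = 10^(−4.22) = 6 × 10^-5 M, and Q = [H⁺]^2 / ([Hg²⁺]·P(H₂)) = 5.85 × 10^-7.
E = E° − (0.0592/2) log Q = 0.85 − (0.0592/2)(-6.233) = 1.034 V.

1.03 V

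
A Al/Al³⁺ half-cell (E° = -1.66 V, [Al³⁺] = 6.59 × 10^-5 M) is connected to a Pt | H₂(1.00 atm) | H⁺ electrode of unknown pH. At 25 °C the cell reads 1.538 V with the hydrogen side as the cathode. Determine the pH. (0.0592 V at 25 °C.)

E°_cell = 1.66 V and n = 6.
log Q = n(E° − E)/0.0592 = 6×(1.66 − 1.538)/0.0592 = 12.365.
With Q = [Al³⁺]^2·P(H₂)^3 / [H⁺]^6, solving for [H⁺] gives log[H⁺] = -3.455, so pH = 3.45.

pH = 3.45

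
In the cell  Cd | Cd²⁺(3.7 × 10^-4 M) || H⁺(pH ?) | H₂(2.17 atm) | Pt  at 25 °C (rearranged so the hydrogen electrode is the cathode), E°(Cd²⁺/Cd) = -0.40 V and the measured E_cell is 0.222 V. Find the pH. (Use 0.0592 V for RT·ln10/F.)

E°_cell = 0.40 V and n = 2.
log Q = n(E° − E)/0.0592 = 2×(0.40 − 0.222)/0.0592 = 6.014.
With Q = [Cd²⁺]·P(H₂) / [H⁺]^2, solving for [H⁺] gives log[H⁺] = -4.554, so pH = 4.55.

pH = 4.55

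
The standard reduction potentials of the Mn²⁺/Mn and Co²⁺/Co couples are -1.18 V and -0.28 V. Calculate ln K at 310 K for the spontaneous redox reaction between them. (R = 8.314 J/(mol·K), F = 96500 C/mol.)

E°_cell = -0.28 − (-1.18) = 0.90 V, with n = 2 electrons transferred.
At equilibrium E = 0, so the Nernst equation gives ln K = nFE°/RT = (2)(96500)(0.90)/((8.314)(310)) = 67.40.

ln K = 67.4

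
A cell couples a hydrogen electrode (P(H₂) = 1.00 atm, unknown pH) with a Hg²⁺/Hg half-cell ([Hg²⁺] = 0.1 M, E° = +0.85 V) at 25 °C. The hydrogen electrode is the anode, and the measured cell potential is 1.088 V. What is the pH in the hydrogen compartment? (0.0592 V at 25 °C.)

pH = 4.52

E°_cell = 0.85 V and n = 2.
log Q = n(E° − E)/0.0592 = 2×(0.85 − 1.088)/0.0592 = -8.041.
With Q = [H⁺]^2 / ([Hg²⁺]·P(H₂)), solving for [H⁺] gives log[H⁺] = -4.520, so pH = 4.52.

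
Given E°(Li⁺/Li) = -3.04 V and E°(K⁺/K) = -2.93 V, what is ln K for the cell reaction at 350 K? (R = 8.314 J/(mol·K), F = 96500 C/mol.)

ln K = 3.6

E°_cell = -2.93 − (-3.04) = 0.11 V, with n = 1 electron transferred.
At equilibrium E = 0, so the Nernst equation gives ln K = nFE°/RT = (1)(96500)(0.11)/((8.314)(350)) = 3.65.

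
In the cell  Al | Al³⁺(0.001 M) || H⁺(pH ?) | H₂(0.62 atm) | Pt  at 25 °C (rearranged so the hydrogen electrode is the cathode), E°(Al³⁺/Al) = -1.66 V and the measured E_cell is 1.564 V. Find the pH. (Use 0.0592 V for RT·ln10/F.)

pH = 2.73

E°_cell = 1.66 V and n = 6.
log Q = n(E° − E)/0.0592 = 6×(1.66 − 1.564)/0.0592 = 9.730.
With Q = [Al³⁺]^2·P(H₂)^3 / [H⁺]^6, solving for [H⁺] gives log[H⁺] = -2.725, so pH = 2.73.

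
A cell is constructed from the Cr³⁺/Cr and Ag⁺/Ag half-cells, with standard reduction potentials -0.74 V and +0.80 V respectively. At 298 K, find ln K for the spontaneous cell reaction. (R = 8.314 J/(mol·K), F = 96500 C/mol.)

ln K = 179.9

E°_cell = +0.80 − (-0.74) = 1.54 V, with n = 3 electrons transferred.
At equilibrium E = 0, so the Nernst equation gives ln K = nFE°/RT = (3)(96500)(1.54)/((8.314)(298)) = 179.95.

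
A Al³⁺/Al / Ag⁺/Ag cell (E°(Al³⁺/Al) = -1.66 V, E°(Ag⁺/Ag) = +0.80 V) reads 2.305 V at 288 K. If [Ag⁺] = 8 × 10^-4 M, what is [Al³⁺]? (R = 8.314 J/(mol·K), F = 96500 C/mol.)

From the Nernst equation, ln Q = nF(E° − E)/RT = 3×96500×(2.46 − 2.305)/(8.314×288) = 18.740, so Q = 1.38 × 10^8.
With Q = [Al³⁺]/[Ag⁺]^3 and the known concentrations, [Al³⁺] in the numerator gives [Al³⁺] = 0.07 M.

0.07 M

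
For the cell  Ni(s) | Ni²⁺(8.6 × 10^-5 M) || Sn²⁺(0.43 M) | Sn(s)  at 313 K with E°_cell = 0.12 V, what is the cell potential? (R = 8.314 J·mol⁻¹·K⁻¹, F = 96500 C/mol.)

Balancing electrons gives n = 2; the reaction quotient is Q = [Ni²⁺]/[Sn²⁺] = 2 × 10^-4.
E = E° − (RT/nF) ln Q = 0.12 − (8.314×313)/(2×96500) × (-8.517) = 0.120 + 0.115 = 0.235 V.

0.235 V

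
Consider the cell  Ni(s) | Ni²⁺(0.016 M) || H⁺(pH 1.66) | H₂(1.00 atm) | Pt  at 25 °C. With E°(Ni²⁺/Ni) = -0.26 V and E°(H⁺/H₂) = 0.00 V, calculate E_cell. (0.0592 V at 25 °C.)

0.21 V

The hydrogen couple is the cathode, so E°_cell = 0.26 V; n = 2.
[H⁺] = 10^(−1.66) = 0.022 M, and Q = [Ni²⁺]·P(H₂) / [H⁺]^2 = 33.4.
E = E° − (0.0592/2) log Q = 0.26 − (0.0592/2)(1.524) = 0.215 V.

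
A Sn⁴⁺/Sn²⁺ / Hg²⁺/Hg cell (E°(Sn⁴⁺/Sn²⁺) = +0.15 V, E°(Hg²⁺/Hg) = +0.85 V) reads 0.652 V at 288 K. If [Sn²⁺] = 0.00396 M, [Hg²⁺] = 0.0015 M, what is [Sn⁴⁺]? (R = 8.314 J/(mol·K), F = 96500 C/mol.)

From the Nernst equation, ln Q = nF(E° − E)/RT = 2×96500×(0.70 − 0.652)/(8.314×288) = 3.869, so Q = 47.9.
With Q = [Sn⁴⁺]/([Sn²⁺]·[Hg²⁺]) and the known concentrations, [Sn⁴⁺] in the numerator gives [Sn⁴⁺] = 2.8 × 10^-4 M.

2.8 × 10^-4 M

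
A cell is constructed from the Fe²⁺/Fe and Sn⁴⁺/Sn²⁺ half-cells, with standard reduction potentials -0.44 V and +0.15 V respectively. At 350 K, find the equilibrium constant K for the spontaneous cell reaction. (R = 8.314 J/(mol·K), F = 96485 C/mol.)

E°_cell = +0.15 − (-0.44) = 0.59 V, with n = 2 electrons transferred.
At equilibrium E = 0, so the Nernst equation gives ln K = nFE°/RT = (2)(96485)(0.59)/((8.314)(350)) = 39.13.
K = e^39.13 = 9.8 × 10^16.

9.8 × 10^16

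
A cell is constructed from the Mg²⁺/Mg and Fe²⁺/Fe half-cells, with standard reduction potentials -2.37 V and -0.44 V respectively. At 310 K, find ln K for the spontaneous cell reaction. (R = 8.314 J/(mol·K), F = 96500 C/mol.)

E°_cell = -0.44 − (-2.37) = 1.93 V, with n = 2 electrons transferred.
At equilibrium E = 0, so the Nernst equation gives ln K = nFE°/RT = (2)(96500)(1.93)/((8.314)(310)) = 144.52.

ln K = 144.5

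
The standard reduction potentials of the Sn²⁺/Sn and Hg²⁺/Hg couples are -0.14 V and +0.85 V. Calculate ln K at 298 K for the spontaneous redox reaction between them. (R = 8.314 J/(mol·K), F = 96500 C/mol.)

ln K = 77.1

E°_cell = +0.85 − (-0.14) = 0.99 V, with n = 2 electrons transferred.
At equilibrium E = 0, so the Nernst equation gives ln K = nFE°/RT = (2)(96500)(0.99)/((8.314)(298)) = 77.12.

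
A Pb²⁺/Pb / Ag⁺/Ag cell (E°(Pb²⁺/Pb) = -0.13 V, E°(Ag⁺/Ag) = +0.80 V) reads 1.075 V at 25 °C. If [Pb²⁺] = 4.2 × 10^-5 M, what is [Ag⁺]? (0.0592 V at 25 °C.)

From the Nernst equation, log Q = n(E° − E)/0.0592 = 2(0.93 − 1.075)/0.0592 = -4.899, so Q = 1.26 × 10^-5.
With Q = [Pb²⁺]/[Ag⁺]^2 and the known concentrations, [Ag⁺]^2 in the denominator gives [Ag⁺] = 1.8 M.

1.8 M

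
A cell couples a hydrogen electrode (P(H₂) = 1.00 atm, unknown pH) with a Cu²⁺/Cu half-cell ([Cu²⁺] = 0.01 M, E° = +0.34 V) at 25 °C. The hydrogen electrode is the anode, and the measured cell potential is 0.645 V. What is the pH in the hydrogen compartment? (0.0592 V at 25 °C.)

pH = 6.15

E°_cell = 0.34 V and n = 2.
log Q = n(E° − E)/0.0592 = 2×(0.34 − 0.645)/0.0592 = -10.304.
With Q = [H⁺]^2 / ([Cu²⁺]·P(H₂)), solving for [H⁺] gives log[H⁺] = -6.152, so pH = 6.15.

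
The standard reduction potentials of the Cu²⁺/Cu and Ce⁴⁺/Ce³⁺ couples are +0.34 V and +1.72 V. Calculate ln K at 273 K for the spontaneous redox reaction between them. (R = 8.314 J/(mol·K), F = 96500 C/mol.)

E°_cell = +1.72 − (+0.34) = 1.38 V, with n = 2 electrons transferred.
At equilibrium E = 0, so the Nernst equation gives ln K = nFE°/RT = (2)(96500)(1.38)/((8.314)(273)) = 117.34.

ln K = 117.3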